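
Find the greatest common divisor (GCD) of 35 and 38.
1

Using the Euclidean algorithm:
35 = 0 × 38 + 35
38 = 1 × 35 + 3
35 = 11 × 3 + 2
3 = 1 × 2 + 1
2 = 2 × 1 + 0

GCD(35, 38) = 1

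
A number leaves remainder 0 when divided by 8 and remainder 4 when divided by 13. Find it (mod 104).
M = 8 × 13 = 104. M₁ = 13, y₁ ≡ 5 (mod 8). M₂ = 8, y₂ ≡ 5 (mod 13). n = 0×13×5 + 4×8×5 ≡ 56 (mod 104)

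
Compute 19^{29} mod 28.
3

Using successive squaring:
Binary expansion of 29: 11101
Powers of 19 mod 28 (each is the square of the previous):
  19^1 ≡ 19 (mod 28)
  19^2 ≡ 19² = 361 ≡ 25 (mod 28)
  19^4 ≡ 25² = 625 ≡ 9 (mod 28)
  19^8 ≡ 9² = 81 ≡ 25 (mod 28)
  19^16 ≡ 25² = 625 ≡ 9 (mod 28)
29 = 16 + 8 + 4 + 1, so 19^29 = 19^16 × 19^8 × 19^4 × 19^1 ≡ 9 × 25 × 9 × 19 (mod 28)
Multiplying step by step:
  9 × 25 = 225 ≡ 1 (mod 28)
  1 × 9 = 9 ≡ 9 (mod 28)
  9 × 19 = 171 ≡ 3 (mod 28)
Result: 19^29 ≡ 3 (mod 28)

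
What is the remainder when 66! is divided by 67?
By Wilson's theorem, (66)! ≡ -1 ≡ 66 (mod 67)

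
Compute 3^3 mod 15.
3 = 2 + 1 (binary 11). Repeated squaring mod 15: 3^1 ≡ 3; 3^2 ≡ 3² = 9 ≡ 9. Multiply: 3^3 = 3^2 × 3^1 ≡ 9 × 3 (mod 15): 9 × 3 = 27 ≡ 12. So 3^3 ≡ 12 (mod 15).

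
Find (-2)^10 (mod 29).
(-2) ≡ 27 (mod 29). 10 = 8 + 2 (binary 1010). Repeated squaring mod 29: 27^1 ≡ 27; 27^2 ≡ 27² = 729 ≡ 4; 27^4 ≡ 4² = 16 ≡ 16; 27^8 ≡ 16² = 256 ≡ 24. Multiply: (-2)^10 ≡ 27^8 × 27^2 ≡ 24 × 4 (mod 29): 24 × 4 = 96 ≡ 9. So (-2)^10 ≡ 9 (mod 29).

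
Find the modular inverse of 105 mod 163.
105^(-1) ≡ 59 (mod 163). Verification: 105 × 59 = 6195 ≡ 1 (mod 163)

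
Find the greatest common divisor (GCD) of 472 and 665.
1

Using the Euclidean algorithm:
472 = 0 × 665 + 472
665 = 1 × 472 + 193
472 = 2 × 193 + 86
193 = 2 × 86 + 21
86 = 4 × 21 + 2
21 = 10 × 2 + 1
2 = 2 × 1 + 0

GCD(472, 665) = 1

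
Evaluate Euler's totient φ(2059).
1960

Prime factorization: 2059 = 29 × 71
Using the formula φ(n) = n × Π(1 - 1/p) for each prime factor p:
φ(2059) = 2059 × (1 - 1/29) × (1 - 1/71)
φ(2059) = 1960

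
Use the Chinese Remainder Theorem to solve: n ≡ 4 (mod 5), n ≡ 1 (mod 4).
M = 5 × 4 = 20. M₁ = 4, y₁ ≡ 4 (mod 5). M₂ = 5, y₂ ≡ 1 (mod 4). n = 4×4×4 + 1×5×1 ≡ 9 (mod 20)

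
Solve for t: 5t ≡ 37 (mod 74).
37

Since gcd(5, 74) = 1 divides 37, a solution exists.
Multiply both sides by the inverse of 5 mod 74:
  5^(-1) mod 74 = 15
  x ≡ 15 × 37 ≡ 555 ≡ 37 (mod 74)
Verification: 5 × 37 = 185 = 2 × 74 + 37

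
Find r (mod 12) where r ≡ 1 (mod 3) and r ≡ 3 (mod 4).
M = 3 × 4 = 12. M₁ = 4, y₁ ≡ 1 (mod 3). M₂ = 3, y₂ ≡ 3 (mod 4). r = 1×4×1 + 3×3×3 ≡ 7 (mod 12)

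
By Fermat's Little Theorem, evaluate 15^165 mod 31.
By Fermat: 15^{30} ≡ 1 (mod 31). 165 ≡ 15 (mod 30). So 15^{165} ≡ 15^{15} ≡ 30 (mod 31)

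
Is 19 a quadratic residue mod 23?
By Euler's criterion: 19^{11} ≡ 22 (mod 23). Since this equals -1 (≡ 22), 19 is not a QR.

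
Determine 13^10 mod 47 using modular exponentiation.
10 = 8 + 2 (binary 1010). Repeated squaring mod 47: 13^1 ≡ 13; 13^2 ≡ 13² = 169 ≡ 28; 13^4 ≡ 28² = 784 ≡ 32; 13^8 ≡ 32² = 1024 ≡ 37. Multiply: 13^10 = 13^8 × 13^2 ≡ 37 × 28 (mod 47): 37 × 28 = 1036 ≡ 2. So 13^10 ≡ 2 (mod 47).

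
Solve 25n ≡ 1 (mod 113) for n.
104

Using Extended Euclidean Algorithm:
gcd(25, 113) = 1
Bezout coefficients: 25 × -9 + 113 × 2 = 1
So 25 × -9 ≡ 1 (mod 113)
The inverse is -9 mod 113 = 104
Verification: 25 × 104 = 2600 = 23 × 113 + 1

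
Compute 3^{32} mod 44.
9

Using successive squaring:
Binary expansion of 32: 100000
Powers of 3 mod 44 (each is the square of the previous):
  3^1 ≡ 3 (mod 44)
  3^2 ≡ 3² = 9 ≡ 9 (mod 44)
  3^4 ≡ 9² = 81 ≡ 37 (mod 44)
  3^8 ≡ 37² = 1369 ≡ 5 (mod 44)
  3^16 ≡ 5² = 25 ≡ 25 (mod 44)
  3^32 ≡ 25² = 625 ≡ 9 (mod 44)
32 is a power of 2, so 3^32 is the last square: ≡ 9 (mod 44)
Result: 3^32 ≡ 9 (mod 44)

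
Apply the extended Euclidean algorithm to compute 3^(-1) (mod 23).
Extended GCD: 3(8) + 23(-1) = 1. So 3^(-1) ≡ 8 ≡ 8 (mod 23). Verify: 3 × 8 = 24 ≡ 1 (mod 23)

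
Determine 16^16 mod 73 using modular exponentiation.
Using repeated squaring. 16 = 16 (binary 10000). Repeated squaring mod 73: 16^1 ≡ 16; 16^2 ≡ 16² = 256 ≡ 37; 16^4 ≡ 37² = 1369 ≡ 55; 16^8 ≡ 55² = 3025 ≡ 32; 16^16 ≡ 32² = 1024 ≡ 2. So 16^16 ≡ 2 (mod 73).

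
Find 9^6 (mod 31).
6 = 4 + 2 (binary 110). Repeated squaring mod 31: 9^1 ≡ 9; 9^2 ≡ 9² = 81 ≡ 19; 9^4 ≡ 19² = 361 ≡ 20. Multiply: 9^6 = 9^4 × 9^2 ≡ 20 × 19 (mod 31): 20 × 19 = 380 ≡ 8. So 9^6 ≡ 8 (mod 31).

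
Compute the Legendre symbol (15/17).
(15/17) = 15^{8} mod 17 = 1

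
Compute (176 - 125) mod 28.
23

(176 - 125) = 51
51 mod 28 = 23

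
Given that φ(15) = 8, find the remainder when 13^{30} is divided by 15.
By Euler: 13^{8} ≡ 1 (mod 15) since gcd(13, 15) = 1. 30 = 3×8 + 6. So 13^{30} ≡ 13^{6} ≡ 4 (mod 15)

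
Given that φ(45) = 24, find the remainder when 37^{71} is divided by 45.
By Euler: 37^{24} ≡ 1 (mod 45) since gcd(37, 45) = 1. 71 = 2×24 + 23. So 37^{71} ≡ 37^{23} ≡ 28 (mod 45)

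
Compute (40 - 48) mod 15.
7

(40 - 48) = -8
-8 mod 15 = 7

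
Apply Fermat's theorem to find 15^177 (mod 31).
By Fermat: 15^{30} ≡ 1 (mod 31). 177 = 5×30 + 27. So 15^{177} ≡ 15^{27} ≡ 23 (mod 31)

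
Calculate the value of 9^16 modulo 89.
Using repeated squaring. 16 = 16 (binary 10000). Repeated squaring mod 89: 9^1 ≡ 9; 9^2 ≡ 9² = 81 ≡ 81; 9^4 ≡ 81² = 6561 ≡ 64; 9^8 ≡ 64² = 4096 ≡ 2; 9^16 ≡ 2² = 4 ≡ 4. So 9^16 ≡ 4 (mod 89).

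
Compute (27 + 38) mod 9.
2

(27 + 38) = 65
65 mod 9 = 2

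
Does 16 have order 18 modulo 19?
p - 1 = 18 has prime divisors 2, 3. Check 16^(18/q) mod 19 for each: 16^(18/2) = 16^9 ≡ 1, 16^(18/3) = 16^6 ≡ 7 (mod 19). Since 16^9 ≡ 1 (mod 19), the order of 16 divides 9 (in fact the order is 9) ≠ 18, so it is not a primitive root.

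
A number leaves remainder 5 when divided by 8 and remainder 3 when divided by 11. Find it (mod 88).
M = 8 × 11 = 88. M₁ = 11, y₁ ≡ 3 (mod 8). M₂ = 8, y₂ ≡ 7 (mod 11). n = 5×11×3 + 3×8×7 ≡ 69 (mod 88)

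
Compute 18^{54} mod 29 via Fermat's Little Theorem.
6

By Fermat's Little Theorem, a^(p-1) ≡ 1 (mod p) for prime p and gcd(a, p) = 1
Here p = 29, so 18^28 ≡ 1 (mod 29)
We can reduce the exponent: 54 mod 28 = 26
So 18^54 ≡ 18^26 (mod 29)
Computing: 18^26 mod 29 = 6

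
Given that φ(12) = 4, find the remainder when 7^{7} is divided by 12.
By Euler: 7^{4} ≡ 1 (mod 12) since gcd(7, 12) = 1. 7 = 1×4 + 3. So 7^{7} ≡ 7^{3} ≡ 7 (mod 12)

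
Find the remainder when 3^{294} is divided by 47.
By Fermat: 3^{46} ≡ 1 (mod 47). 294 = 6×46 + 18. So 3^{294} ≡ 3^{18} ≡ 6 (mod 47)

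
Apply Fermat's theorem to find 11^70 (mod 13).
By Fermat: 11^{12} ≡ 1 (mod 13). 70 = 5×12 + 10. So 11^{70} ≡ 11^{10} ≡ 10 (mod 13)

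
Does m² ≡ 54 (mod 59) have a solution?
By Euler's criterion: 54^{29} ≡ 58 (mod 59). Since this equals -1 (≡ 58), 54 is not a QR.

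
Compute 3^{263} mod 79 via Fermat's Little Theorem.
68

By Fermat's Little Theorem, a^(p-1) ≡ 1 (mod p) for prime p and gcd(a, p) = 1
Here p = 79, so 3^78 ≡ 1 (mod 79)
We can reduce the exponent: 263 mod 78 = 29
So 3^263 ≡ 3^29 (mod 79)
Computing: 3^29 mod 79 = 68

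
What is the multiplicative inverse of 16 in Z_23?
16^(-1) ≡ 13 (mod 23). Verification: 16 × 13 = 208 ≡ 1 (mod 23)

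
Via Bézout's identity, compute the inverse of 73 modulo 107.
Extended GCD: 73(22) + 107(-15) = 1. So 73^(-1) ≡ 22 ≡ 22 (mod 107). Verify: 73 × 22 = 1606 ≡ 1 (mod 107)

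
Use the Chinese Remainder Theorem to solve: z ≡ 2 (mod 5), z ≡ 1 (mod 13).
M = 5 × 13 = 65. M₁ = 13, y₁ ≡ 2 (mod 5). M₂ = 5, y₂ ≡ 8 (mod 13). z = 2×13×2 + 1×5×8 ≡ 27 (mod 65)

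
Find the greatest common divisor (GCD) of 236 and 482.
2

Using the Euclidean algorithm:
236 = 0 × 482 + 236
482 = 2 × 236 + 10
236 = 23 × 10 + 6
10 = 1 × 6 + 4
6 = 1 × 4 + 2
4 = 2 × 2 + 0

GCD(236, 482) = 2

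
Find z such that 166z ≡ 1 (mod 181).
166^(-1) ≡ 12 (mod 181). Verification: 166 × 12 = 1992 ≡ 1 (mod 181)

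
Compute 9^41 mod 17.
Using Fermat: 9^{16} ≡ 1 (mod 17). 41 ≡ 9 (mod 16). So 9^{41} ≡ 9^{9} ≡ 9 (mod 17)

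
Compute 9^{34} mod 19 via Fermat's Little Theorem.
4

By Fermat's Little Theorem, a^(p-1) ≡ 1 (mod p) for prime p and gcd(a, p) = 1
Here p = 19, so 9^18 ≡ 1 (mod 19)
We can reduce the exponent: 34 mod 18 = 16
So 9^34 ≡ 9^16 (mod 19)
Computing: 9^16 mod 19 = 4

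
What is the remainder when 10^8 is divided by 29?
8 = 8 (binary 1000). Repeated squaring mod 29: 10^1 ≡ 10; 10^2 ≡ 10² = 100 ≡ 13; 10^4 ≡ 13² = 169 ≡ 24; 10^8 ≡ 24² = 576 ≡ 25. So 10^8 ≡ 25 (mod 29).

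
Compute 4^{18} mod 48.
16

Using successive squaring:
Binary expansion of 18: 10010
Powers of 4 mod 48 (each is the square of the previous):
  4^1 ≡ 4 (mod 48)
  4^2 ≡ 4² = 16 ≡ 16 (mod 48)
  4^4 ≡ 16² = 256 ≡ 16 (mod 48)
  4^8 ≡ 16² = 256 ≡ 16 (mod 48)
  4^16 ≡ 16² = 256 ≡ 16 (mod 48)
18 = 16 + 2, so 4^18 = 4^16 × 4^2 ≡ 16 × 16 (mod 48)
Multiplying step by step:
  16 × 16 = 256 ≡ 16 (mod 48)
Result: 4^18 ≡ 16 (mod 48)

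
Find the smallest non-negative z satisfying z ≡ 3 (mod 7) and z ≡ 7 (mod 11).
M = 7 × 11 = 77. M₁ = 11, y₁ ≡ 2 (mod 7). M₂ = 7, y₂ ≡ 8 (mod 11). z = 3×11×2 + 7×7×8 ≡ 73 (mod 77)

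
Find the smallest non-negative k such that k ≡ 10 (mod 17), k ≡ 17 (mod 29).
452

Using the Chinese Remainder Theorem:
M = product of moduli = 493
For equation 1: M_1 = 29, 29 ≡ 12 (mod 17), inverse of 29 mod 17 is 10 (check: 12 × 10 = 120 ≡ 1 (mod 17))
For equation 2: M_2 = 17, 17 ≡ 17 (mod 29), inverse of 17 mod 29 is 12 (check: 17 × 12 = 204 ≡ 1 (mod 29))
Combine: k ≡ Σ r_i×M_i×(M_i⁻¹ mod m_i) = 10×29×10 + 17×17×12 = 2900 + 3468 = 6368
6368 mod 493 = 452
k ≡ 452 (mod 493)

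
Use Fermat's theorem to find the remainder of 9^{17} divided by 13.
3

By Fermat's Little Theorem, a^(p-1) ≡ 1 (mod p) for prime p and gcd(a, p) = 1
Here p = 13, so 9^12 ≡ 1 (mod 13)
We can reduce the exponent: 17 mod 12 = 5
So 9^17 ≡ 9^5 (mod 13)
Computing: 9^5 mod 13 = 3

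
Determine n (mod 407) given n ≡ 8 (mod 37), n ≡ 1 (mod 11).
45

Using the Chinese Remainder Theorem:
M = product of moduli = 407
For equation 1: M_1 = 11, 11 ≡ 11 (mod 37), inverse of 11 mod 37 is 27 (check: 11 × 27 = 297 ≡ 1 (mod 37))
For equation 2: M_2 = 37, 37 ≡ 4 (mod 11), inverse of 37 mod 11 is 3 (check: 4 × 3 = 12 ≡ 1 (mod 11))
Combine: n ≡ Σ r_i×M_i×(M_i⁻¹ mod m_i) = 8×11×27 + 1×37×3 = 2376 + 111 = 2487
2487 mod 407 = 45
n ≡ 45 (mod 407)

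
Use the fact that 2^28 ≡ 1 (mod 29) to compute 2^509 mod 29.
By Fermat: 2^{28} ≡ 1 (mod 29). 509 ≡ 5 (mod 28). So 2^{509} ≡ 2^{5} ≡ 3 (mod 29)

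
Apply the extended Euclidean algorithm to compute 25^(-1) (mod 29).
Extended GCD: 25(7) + 29(-6) = 1. So 25^(-1) ≡ 7 ≡ 7 (mod 29). Verify: 25 × 7 = 175 ≡ 1 (mod 29)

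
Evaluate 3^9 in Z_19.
9 = 8 + 1 (binary 1001). Repeated squaring mod 19: 3^1 ≡ 3; 3^2 ≡ 3² = 9 ≡ 9; 3^4 ≡ 9² = 81 ≡ 5; 3^8 ≡ 5² = 25 ≡ 6. Multiply: 3^9 = 3^8 × 3^1 ≡ 6 × 3 (mod 19): 6 × 3 = 18 ≡ 18. So 3^9 ≡ 18 (mod 19).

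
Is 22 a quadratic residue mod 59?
By Euler's criterion: 22^{29} ≡ 1 (mod 59). Since this equals 1, 22 is a QR.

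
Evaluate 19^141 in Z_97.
Using Fermat: 19^{96} ≡ 1 (mod 97). 141 ≡ 45 (mod 96). So 19^{141} ≡ 19^{45} ≡ 52 (mod 97)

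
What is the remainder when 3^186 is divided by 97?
Using Fermat: 3^{96} ≡ 1 (mod 97). 186 ≡ 90 (mod 96). So 3^{186} ≡ 3^{90} ≡ 33 (mod 97)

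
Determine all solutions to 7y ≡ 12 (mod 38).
18

Since gcd(7, 38) = 1 divides 12, a solution exists.
Multiply both sides by the inverse of 7 mod 38:
  7^(-1) mod 38 = 11
  x ≡ 11 × 12 ≡ 132 ≡ 18 (mod 38)
Verification: 7 × 18 = 126 = 3 × 38 + 12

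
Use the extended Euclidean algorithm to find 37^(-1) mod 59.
Extended GCD: 37(8) + 59(-5) = 1. So 37^(-1) ≡ 8 ≡ 8 (mod 59). Verify: 37 × 8 = 296 ≡ 1 (mod 59)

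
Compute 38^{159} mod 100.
52

Using successive squaring:
Binary expansion of 159: 10011111
Powers of 38 mod 100 (each is the square of the previous):
  38^1 ≡ 38 (mod 100)
  38^2 ≡ 38² = 1444 ≡ 44 (mod 100)
  38^4 ≡ 44² = 1936 ≡ 36 (mod 100)
  38^8 ≡ 36² = 1296 ≡ 96 (mod 100)
  38^16 ≡ 96² = 9216 ≡ 16 (mod 100)
  38^32 ≡ 16² = 256 ≡ 56 (mod 100)
  38^64 ≡ 56² = 3136 ≡ 36 (mod 100)
  38^128 ≡ 36² = 1296 ≡ 96 (mod 100)
159 = 128 + 16 + 8 + 4 + 2 + 1, so 38^159 = 38^128 × 38^16 × 38^8 × 38^4 × 38^2 × 38^1 ≡ 96 × 16 × 96 × 36 × 44 × 38 (mod 100)
Multiplying step by step:
  96 × 16 = 1536 ≡ 36 (mod 100)
  36 × 96 = 3456 ≡ 56 (mod 100)
  56 × 36 = 2016 ≡ 16 (mod 100)
  16 × 44 = 704 ≡ 4 (mod 100)
  4 × 38 = 152 ≡ 52 (mod 100)
Result: 38^159 ≡ 52 (mod 100)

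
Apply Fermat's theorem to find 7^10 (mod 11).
By Fermat's Little Theorem, 7^{10} ≡ 1 (mod 11) since 11 is prime and gcd(7, 11) = 1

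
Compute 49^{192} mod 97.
1

Using successive squaring:
Binary expansion of 192: 11000000
Powers of 49 mod 97 (each is the square of the previous):
  49^1 ≡ 49 (mod 97)
  49^2 ≡ 49² = 2401 ≡ 73 (mod 97)
  49^4 ≡ 73² = 5329 ≡ 91 (mod 97)
  49^8 ≡ 91² = 8281 ≡ 36 (mod 97)
  49^16 ≡ 36² = 1296 ≡ 35 (mod 97)
  49^32 ≡ 35² = 1225 ≡ 61 (mod 97)
  49^64 ≡ 61² = 3721 ≡ 35 (mod 97)
  49^128 ≡ 35² = 1225 ≡ 61 (mod 97)
192 = 128 + 64, so 49^192 = 49^128 × 49^64 ≡ 61 × 35 (mod 97)
Multiplying step by step:
  61 × 35 = 2135 ≡ 1 (mod 97)
Result: 49^192 ≡ 1 (mod 97)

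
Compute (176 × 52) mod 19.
13

(176 × 52) = 9152
9152 mod 19 = 13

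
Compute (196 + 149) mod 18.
3

(196 + 149) = 345
345 mod 18 = 3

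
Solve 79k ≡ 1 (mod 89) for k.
79^(-1) ≡ 80 (mod 89). Verification: 79 × 80 = 6320 ≡ 1 (mod 89)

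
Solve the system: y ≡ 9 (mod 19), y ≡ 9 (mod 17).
M = 19 × 17 = 323. M₁ = 17, y₁ ≡ 9 (mod 19). M₂ = 19, y₂ ≡ 9 (mod 17). y = 9×17×9 + 9×19×9 ≡ 9 (mod 323)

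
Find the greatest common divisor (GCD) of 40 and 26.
2

Using the Euclidean algorithm:
40 = 1 × 26 + 14
26 = 1 × 14 + 12
14 = 1 × 12 + 2
12 = 6 × 2 + 0

GCD(40, 26) = 2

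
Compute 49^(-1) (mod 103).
82

Using Extended Euclidean Algorithm:
gcd(49, 103) = 1
Bezout coefficients: 49 × -21 + 103 × 10 = 1
So 49 × -21 ≡ 1 (mod 103)
The inverse is -21 mod 103 = 82
Verification: 49 × 82 = 4018 = 39 × 103 + 1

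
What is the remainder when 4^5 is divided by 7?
5 = 4 + 1 (binary 101). Repeated squaring mod 7: 4^1 ≡ 4; 4^2 ≡ 4² = 16 ≡ 2; 4^4 ≡ 2² = 4 ≡ 4. Multiply: 4^5 = 4^4 × 4^1 ≡ 4 × 4 (mod 7): 4 × 4 = 16 ≡ 2. So 4^5 ≡ 2 (mod 7).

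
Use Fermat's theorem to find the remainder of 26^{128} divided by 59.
57

By Fermat's Little Theorem, a^(p-1) ≡ 1 (mod p) for prime p and gcd(a, p) = 1
Here p = 59, so 26^58 ≡ 1 (mod 59)
We can reduce the exponent: 128 mod 58 = 12
So 26^128 ≡ 26^12 (mod 59)
Computing: 26^12 mod 59 = 57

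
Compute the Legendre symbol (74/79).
(74/79) = 74^{39} mod 79 = -1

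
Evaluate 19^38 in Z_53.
Using repeated squaring. 38 = 32 + 4 + 2 (binary 100110). Repeated squaring mod 53: 19^1 ≡ 19; 19^2 ≡ 19² = 361 ≡ 43; 19^4 ≡ 43² = 1849 ≡ 47; 19^8 ≡ 47² = 2209 ≡ 36; 19^16 ≡ 36² = 1296 ≡ 24; 19^32 ≡ 24² = 576 ≡ 46. Multiply: 19^38 = 19^32 × 19^4 × 19^2 ≡ 46 × 47 × 43 (mod 53): 46 × 47 = 2162 ≡ 42; 42 × 43 = 1806 ≡ 4. So 19^38 ≡ 4 (mod 53).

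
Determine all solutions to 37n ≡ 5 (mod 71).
27

Since gcd(37, 71) = 1 divides 5, a solution exists.
Multiply both sides by the inverse of 37 mod 71:
  37^(-1) mod 71 = 48
  x ≡ 48 × 5 ≡ 240 ≡ 27 (mod 71)
Verification: 37 × 27 = 999 = 14 × 71 + 5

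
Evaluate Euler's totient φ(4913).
4624

Prime factorization: 4913 = 17^3
Using the formula φ(n) = n × Π(1 - 1/p) for each prime factor p:
φ(4913) = 4913 × (1 - 1/17)
φ(4913) = 4624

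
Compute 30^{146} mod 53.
52

Using successive squaring:
Binary expansion of 146: 10010010
Powers of 30 mod 53 (each is the square of the previous):
  30^1 ≡ 30 (mod 53)
  30^2 ≡ 30² = 900 ≡ 52 (mod 53)
  30^4 ≡ 52² = 2704 ≡ 1 (mod 53)
  30^8 ≡ 1² = 1 ≡ 1 (mod 53)
  30^16 ≡ 1² = 1 ≡ 1 (mod 53)
  30^32 ≡ 1² = 1 ≡ 1 (mod 53)
  30^64 ≡ 1² = 1 ≡ 1 (mod 53)
  30^128 ≡ 1² = 1 ≡ 1 (mod 53)
146 = 128 + 16 + 2, so 30^146 = 30^128 × 30^16 × 30^2 ≡ 1 × 1 × 52 (mod 53)
Multiplying step by step:
  1 × 1 = 1 ≡ 1 (mod 53)
  1 × 52 = 52 ≡ 52 (mod 53)
Result: 30^146 ≡ 52 (mod 53)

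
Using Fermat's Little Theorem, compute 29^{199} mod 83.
28

By Fermat's Little Theorem, a^(p-1) ≡ 1 (mod p) for prime p and gcd(a, p) = 1
Here p = 83, so 29^82 ≡ 1 (mod 83)
We can reduce the exponent: 199 mod 82 = 35
So 29^199 ≡ 29^35 (mod 83)
Computing: 29^35 mod 83 = 28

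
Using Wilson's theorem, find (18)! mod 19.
By Wilson's theorem, (18)! ≡ -1 ≡ 18 (mod 19)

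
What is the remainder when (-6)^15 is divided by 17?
Using repeated squaring. (-6) ≡ 11 (mod 17). 15 = 8 + 4 + 2 + 1 (binary 1111). Repeated squaring mod 17: 11^1 ≡ 11; 11^2 ≡ 11² = 121 ≡ 2; 11^4 ≡ 2² = 4 ≡ 4; 11^8 ≡ 4² = 16 ≡ 16. Multiply: (-6)^15 ≡ 11^8 × 11^4 × 11^2 × 11^1 ≡ 16 × 4 × 2 × 11 (mod 17): 16 × 4 = 64 ≡ 13; 13 × 2 = 26 ≡ 9; 9 × 11 = 99 ≡ 14. So (-6)^15 ≡ 14 (mod 17).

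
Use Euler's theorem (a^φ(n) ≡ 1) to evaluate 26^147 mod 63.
By Euler: 26^{36} ≡ 1 (mod 63) since gcd(26, 63) = 1. 147 = 4×36 + 3. So 26^{147} ≡ 26^{3} ≡ 62 (mod 63)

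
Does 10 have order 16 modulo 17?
p - 1 = 16 has prime divisors 2. Check 10^(16/q) mod 17 for each: 10^(16/2) = 10^8 ≡ 16 (mod 17). None of these is 1, so 10 has order 16 = φ(17), so it is a primitive root mod 17.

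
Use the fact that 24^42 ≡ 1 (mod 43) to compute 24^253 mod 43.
By Fermat: 24^{42} ≡ 1 (mod 43). 253 = 6×42 + 1. So 24^{253} ≡ 24^{1} ≡ 24 (mod 43)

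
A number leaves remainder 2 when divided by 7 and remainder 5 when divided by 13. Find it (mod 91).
M = 7 × 13 = 91. M₁ = 13, y₁ ≡ 6 (mod 7). M₂ = 7, y₂ ≡ 2 (mod 13). z = 2×13×6 + 5×7×2 ≡ 44 (mod 91)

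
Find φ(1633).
1540

Prime factorization: 1633 = 23 × 71
Using the formula φ(n) = n × Π(1 - 1/p) for each prime factor p:
φ(1633) = 1633 × (1 - 1/23) × (1 - 1/71)
φ(1633) = 1540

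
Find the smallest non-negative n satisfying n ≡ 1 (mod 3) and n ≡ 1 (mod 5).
M = 3 × 5 = 15. M₁ = 5, y₁ ≡ 2 (mod 3). M₂ = 3, y₂ ≡ 2 (mod 5). n = 1×5×2 + 1×3×2 ≡ 1 (mod 15)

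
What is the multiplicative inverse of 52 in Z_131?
52^(-1) ≡ 63 (mod 131). Verification: 52 × 63 = 3276 ≡ 1 (mod 131)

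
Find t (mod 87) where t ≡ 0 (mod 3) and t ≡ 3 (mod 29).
M = 3 × 29 = 87. M₁ = 29, y₁ ≡ 2 (mod 3). M₂ = 3, y₂ ≡ 10 (mod 29). t = 0×29×2 + 3×3×10 ≡ 3 (mod 87)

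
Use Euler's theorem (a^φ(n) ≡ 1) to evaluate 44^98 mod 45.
By Euler: 44^{24} ≡ 1 (mod 45) since gcd(44, 45) = 1. 98 = 4×24 + 2. So 44^{98} ≡ 44^{2} ≡ 1 (mod 45)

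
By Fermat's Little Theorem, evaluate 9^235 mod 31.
By Fermat: 9^{30} ≡ 1 (mod 31). 235 = 7×30 + 25. So 9^{235} ≡ 9^{25} ≡ 5 (mod 31)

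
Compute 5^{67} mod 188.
109

Using successive squaring:
Binary expansion of 67: 1000011
Powers of 5 mod 188 (each is the square of the previous):
  5^1 ≡ 5 (mod 188)
  5^2 ≡ 5² = 25 ≡ 25 (mod 188)
  5^4 ≡ 25² = 625 ≡ 61 (mod 188)
  5^8 ≡ 61² = 3721 ≡ 149 (mod 188)
  5^16 ≡ 149² = 22201 ≡ 17 (mod 188)
  5^32 ≡ 17² = 289 ≡ 101 (mod 188)
  5^64 ≡ 101² = 10201 ≡ 49 (mod 188)
67 = 64 + 2 + 1, so 5^67 = 5^64 × 5^2 × 5^1 ≡ 49 × 25 × 5 (mod 188)
Multiplying step by step:
  49 × 25 = 1225 ≡ 97 (mod 188)
  97 × 5 = 485 ≡ 109 (mod 188)
Result: 5^67 ≡ 109 (mod 188)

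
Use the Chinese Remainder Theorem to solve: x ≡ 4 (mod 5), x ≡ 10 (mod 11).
54

Using the Chinese Remainder Theorem:
M = product of moduli = 55
For equation 1: M_1 = 11, 11 ≡ 1 (mod 5), inverse of 11 mod 5 is 1 (check: 1 × 1 = 1 ≡ 1 (mod 5))
For equation 2: M_2 = 5, 5 ≡ 5 (mod 11), inverse of 5 mod 11 is 9 (check: 5 × 9 = 45 ≡ 1 (mod 11))
Combine: x ≡ Σ r_i×M_i×(M_i⁻¹ mod m_i) = 4×11×1 + 10×5×9 = 44 + 450 = 494
494 mod 55 = 54
x ≡ 54 (mod 55)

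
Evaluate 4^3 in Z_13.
3 = 2 + 1 (binary 11). Repeated squaring mod 13: 4^1 ≡ 4; 4^2 ≡ 4² = 16 ≡ 3. Multiply: 4^3 = 4^2 × 4^1 ≡ 3 × 4 (mod 13): 3 × 4 = 12 ≡ 12. So 4^3 ≡ 12 (mod 13).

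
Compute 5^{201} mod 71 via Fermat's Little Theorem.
5

By Fermat's Little Theorem, a^(p-1) ≡ 1 (mod p) for prime p and gcd(a, p) = 1
Here p = 71, so 5^70 ≡ 1 (mod 71)
We can reduce the exponent: 201 mod 70 = 61
So 5^201 ≡ 5^61 (mod 71)
Computing: 5^61 mod 71 = 5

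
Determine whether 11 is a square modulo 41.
By Euler's criterion: 11^{20} ≡ 40 (mod 41). Since this equals -1 (≡ 40), 11 is not a QR.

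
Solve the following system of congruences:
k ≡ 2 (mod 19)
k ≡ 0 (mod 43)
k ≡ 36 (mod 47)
7697

Using the Chinese Remainder Theorem:
M = product of moduli = 38399
For equation 1: M_1 = 2021, 2021 ≡ 7 (mod 19), inverse of 2021 mod 19 is 11 (check: 7 × 11 = 77 ≡ 1 (mod 19))
For equation 2: M_2 = 893, 893 ≡ 33 (mod 43), inverse of 893 mod 43 is 30 (check: 33 × 30 = 990 ≡ 1 (mod 43))
For equation 3: M_3 = 817, 817 ≡ 18 (mod 47), inverse of 817 mod 47 is 34 (check: 18 × 34 = 612 ≡ 1 (mod 47))
Combine: k ≡ Σ r_i×M_i×(M_i⁻¹ mod m_i) = 2×2021×11 + 0×893×30 + 36×817×34 = 44462 + 0 + 1000008 = 1044470
1044470 mod 38399 = 7697
k ≡ 7697 (mod 38399)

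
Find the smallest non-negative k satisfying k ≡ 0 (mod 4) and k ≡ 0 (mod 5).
M = 4 × 5 = 20. M₁ = 5, y₁ ≡ 1 (mod 4). M₂ = 4, y₂ ≡ 4 (mod 5). k = 0×5×1 + 0×4×4 ≡ 0 (mod 20)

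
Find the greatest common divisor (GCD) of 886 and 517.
1

Using the Euclidean algorithm:
886 = 1 × 517 + 369
517 = 1 × 369 + 148
369 = 2 × 148 + 73
148 = 2 × 73 + 2
73 = 36 × 2 + 1
2 = 2 × 1 + 0

GCD(886, 517) = 1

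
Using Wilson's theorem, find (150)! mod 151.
By Wilson's theorem, (150)! ≡ -1 ≡ 150 (mod 151)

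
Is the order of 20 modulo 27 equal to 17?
No, the actual order is 18, not 17.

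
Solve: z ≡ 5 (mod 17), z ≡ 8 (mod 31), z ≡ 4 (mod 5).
M = 17 × 31 × 5 = 2635. M₁ = 155, y₁ ≡ 9 (mod 17). M₂ = 85, y₂ ≡ 27 (mod 31). M₃ = 527, y₃ ≡ 3 (mod 5). z = 5×155×9 + 8×85×27 + 4×527×3 ≡ 39 (mod 2635)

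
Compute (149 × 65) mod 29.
28

(149 × 65) = 9685
9685 mod 29 = 28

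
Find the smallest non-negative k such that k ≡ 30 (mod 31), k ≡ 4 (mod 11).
92

Using the Chinese Remainder Theorem:
M = product of moduli = 341
For equation 1: M_1 = 11, 11 ≡ 11 (mod 31), inverse of 11 mod 31 is 17 (check: 11 × 17 = 187 ≡ 1 (mod 31))
For equation 2: M_2 = 31, 31 ≡ 9 (mod 11), inverse of 31 mod 11 is 5 (check: 9 × 5 = 45 ≡ 1 (mod 11))
Combine: k ≡ Σ r_i×M_i×(M_i⁻¹ mod m_i) = 30×11×17 + 4×31×5 = 5610 + 620 = 6230
6230 mod 341 = 92
k ≡ 92 (mod 341)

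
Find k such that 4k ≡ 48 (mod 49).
12

Since gcd(4, 49) = 1 divides 48, a solution exists.
Multiply both sides by the inverse of 4 mod 49:
  4^(-1) mod 49 = 37
  x ≡ 37 × 48 ≡ 1776 ≡ 12 (mod 49)
Verification: 4 × 12 = 48 = 0 × 49 + 48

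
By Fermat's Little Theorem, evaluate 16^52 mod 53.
By Fermat's Little Theorem, 16^{52} ≡ 1 (mod 53) since 53 is prime and gcd(16, 53) = 1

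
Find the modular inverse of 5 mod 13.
5^(-1) ≡ 8 (mod 13). Verification: 5 × 8 = 40 ≡ 1 (mod 13)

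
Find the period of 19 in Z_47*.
Powers of 19 mod 47: 19^1≡19, 19^2≡32, 19^3≡44, 19^4≡37, 19^5≡45, 19^6≡9, 19^7≡30, 19^8≡6, 19^9≡20, 19^10≡4, 19^11≡29, 19^12≡34, 19^13≡35, 19^14≡7, 19^15≡39, 19^16≡36, 19^17≡26, 19^18≡24, 19^19≡33, 19^20≡16, 19^21≡22, 19^22≡42, 19^23≡46, 19^24≡28, 19^25≡15, 19^26≡3, 19^27≡10, 19^28≡2, 19^29≡38, 19^30≡17, 19^31≡41, 19^32≡27, 19^33≡43, 19^34≡18, 19^35≡13, 19^36≡12, 19^37≡40, 19^38≡8, 19^39≡11, 19^40≡21, 19^41≡23, 19^42≡14, 19^43≡31, 19^44≡25, 19^45≡5, 19^46≡1. Order = 46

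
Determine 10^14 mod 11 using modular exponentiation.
Using Fermat: 10^{10} ≡ 1 (mod 11). 14 ≡ 4 (mod 10). So 10^{14} ≡ 10^{4} ≡ 1 (mod 11)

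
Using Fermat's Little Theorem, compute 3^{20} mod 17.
13

By Fermat's Little Theorem, a^(p-1) ≡ 1 (mod p) for prime p and gcd(a, p) = 1
Here p = 17, so 3^16 ≡ 1 (mod 17)
We can reduce the exponent: 20 mod 16 = 4
So 3^20 ≡ 3^4 (mod 17)
Computing: 3^4 mod 17 = 13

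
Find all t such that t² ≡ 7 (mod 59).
The square roots of 7 mod 59 are 19 and 40. Verify: 19² = 361 ≡ 7 (mod 59)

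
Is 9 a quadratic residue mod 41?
By Euler's criterion: 9^{20} ≡ 1 (mod 41). Since this equals 1, 9 is a QR.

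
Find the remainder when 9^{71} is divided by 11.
By Fermat: 9^{10} ≡ 1 (mod 11). 71 = 7×10 + 1. So 9^{71} ≡ 9^{1} ≡ 9 (mod 11)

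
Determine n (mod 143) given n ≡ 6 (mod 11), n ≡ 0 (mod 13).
39

Using the Chinese Remainder Theorem:
M = product of moduli = 143
For equation 1: M_1 = 13, 13 ≡ 2 (mod 11), inverse of 13 mod 11 is 6 (check: 2 × 6 = 12 ≡ 1 (mod 11))
For equation 2: M_2 = 11, 11 ≡ 11 (mod 13), inverse of 11 mod 13 is 6 (check: 11 × 6 = 66 ≡ 1 (mod 13))
Combine: n ≡ Σ r_i×M_i×(M_i⁻¹ mod m_i) = 6×13×6 + 0×11×6 = 468 + 0 = 468
468 mod 143 = 39
n ≡ 39 (mod 143)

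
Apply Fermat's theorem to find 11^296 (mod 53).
By Fermat: 11^{52} ≡ 1 (mod 53). 296 ≡ 36 (mod 52). So 11^{296} ≡ 11^{36} ≡ 44 (mod 53)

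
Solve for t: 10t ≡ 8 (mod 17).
11

Since gcd(10, 17) = 1 divides 8, a solution exists.
Multiply both sides by the inverse of 10 mod 17:
  10^(-1) mod 17 = 12
  x ≡ 12 × 8 ≡ 96 ≡ 11 (mod 17)
Verification: 10 × 11 = 110 = 6 × 17 + 8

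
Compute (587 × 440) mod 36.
16

(587 × 440) = 258280
258280 mod 36 = 16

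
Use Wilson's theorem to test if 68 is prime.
(67)! mod 68 = 0. Since 0 ≢ -1 (mod 68), 68 is not prime.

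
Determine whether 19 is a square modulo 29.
By Euler's criterion: 19^{14} ≡ 28 (mod 29). Since this equals -1 (≡ 28), 19 is not a QR.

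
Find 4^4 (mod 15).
4 = 4 (binary 100). Repeated squaring mod 15: 4^1 ≡ 4; 4^2 ≡ 4² = 16 ≡ 1; 4^4 ≡ 1² = 1 ≡ 1. So 4^4 ≡ 1 (mod 15).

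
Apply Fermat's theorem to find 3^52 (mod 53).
By Fermat's Little Theorem, 3^{52} ≡ 1 (mod 53) since 53 is prime and gcd(3, 53) = 1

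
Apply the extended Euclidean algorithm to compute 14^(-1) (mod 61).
Extended GCD: 14(-13) + 61(3) = 1. So 14^(-1) ≡ 48 ≡ 48 (mod 61). Verify: 14 × 48 = 672 ≡ 1 (mod 61)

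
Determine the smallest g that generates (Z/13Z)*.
2

A primitive root g modulo p has order p-1 = 12
Prime divisors of 12: [2, 3]
g is a primitive root iff g^(12/q) ≢ 1 (mod 13) for each prime divisor q
Testing small values:
  g = 2: 2^6 ≡ 12, 2^4 ≡ 3 (mod 13) → none is 1, primitive root!
The smallest primitive root is 2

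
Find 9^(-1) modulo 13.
3

Using Extended Euclidean Algorithm:
gcd(9, 13) = 1
Bezout coefficients: 9 × 3 + 13 × -2 = 1
So 9 × 3 ≡ 1 (mod 13)
The inverse is 3 mod 13 = 3
Verification: 9 × 3 = 27 = 2 × 13 + 1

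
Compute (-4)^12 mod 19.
Using repeated squaring. (-4) ≡ 15 (mod 19). 12 = 8 + 4 (binary 1100). Repeated squaring mod 19: 15^1 ≡ 15; 15^2 ≡ 15² = 225 ≡ 16; 15^4 ≡ 16² = 256 ≡ 9; 15^8 ≡ 9² = 81 ≡ 5. Multiply: (-4)^12 ≡ 15^8 × 15^4 ≡ 5 × 9 (mod 19): 5 × 9 = 45 ≡ 7. So (-4)^12 ≡ 7 (mod 19).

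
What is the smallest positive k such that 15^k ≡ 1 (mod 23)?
Powers of 15 mod 23: 15^1≡15, 15^2≡18, 15^3≡17, 15^4≡2, 15^5≡7, 15^6≡13, 15^7≡11, 15^8≡4, 15^9≡14, 15^10≡3, 15^11≡22, 15^12≡8, 15^13≡5, 15^14≡6, 15^15≡21, 15^16≡16, 15^17≡10, 15^18≡12, 15^19≡19, 15^20≡9, 15^21≡20, 15^22≡1. Order = 22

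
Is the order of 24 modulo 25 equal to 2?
Yes, ord_25(24) = 2.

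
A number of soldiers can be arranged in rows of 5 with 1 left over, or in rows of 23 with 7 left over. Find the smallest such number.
M = 5 × 23 = 115. M₁ = 23, y₁ ≡ 2 (mod 5). M₂ = 5, y₂ ≡ 14 (mod 23). m = 1×23×2 + 7×5×14 ≡ 76 (mod 115). The smallest positive such number is 76.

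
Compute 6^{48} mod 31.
1

Using successive squaring:
Binary expansion of 48: 110000
Powers of 6 mod 31 (each is the square of the previous):
  6^1 ≡ 6 (mod 31)
  6^2 ≡ 6² = 36 ≡ 5 (mod 31)
  6^4 ≡ 5² = 25 ≡ 25 (mod 31)
  6^8 ≡ 25² = 625 ≡ 5 (mod 31)
  6^16 ≡ 5² = 25 ≡ 25 (mod 31)
  6^32 ≡ 25² = 625 ≡ 5 (mod 31)
48 = 32 + 16, so 6^48 = 6^32 × 6^16 ≡ 5 × 25 (mod 31)
Multiplying step by step:
  5 × 25 = 125 ≡ 1 (mod 31)
Result: 6^48 ≡ 1 (mod 31)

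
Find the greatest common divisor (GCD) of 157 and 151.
1

Using the Euclidean algorithm:
157 = 1 × 151 + 6
151 = 25 × 6 + 1
6 = 6 × 1 + 0

GCD(157, 151) = 1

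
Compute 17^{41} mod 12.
5

Using successive squaring:
Binary expansion of 41: 101001
Powers of 17 mod 12 (each is the square of the previous):
  17^1 ≡ 5 (mod 12)
  17^2 ≡ 5² = 25 ≡ 1 (mod 12)
  17^4 ≡ 1² = 1 ≡ 1 (mod 12)
  17^8 ≡ 1² = 1 ≡ 1 (mod 12)
  17^16 ≡ 1² = 1 ≡ 1 (mod 12)
  17^32 ≡ 1² = 1 ≡ 1 (mod 12)
41 = 32 + 8 + 1, so 17^41 = 17^32 × 17^8 × 17^1 ≡ 1 × 1 × 5 (mod 12)
Multiplying step by step:
  1 × 1 = 1 ≡ 1 (mod 12)
  1 × 5 = 5 ≡ 5 (mod 12)
Result: 17^41 ≡ 5 (mod 12)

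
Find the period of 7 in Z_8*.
Powers of 7 mod 8: 7^1≡7, 7^2≡1. Order = 2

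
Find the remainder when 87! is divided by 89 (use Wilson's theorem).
(88)! = (87)! × (88) ≡ -1 (mod 89). So (87)! ≡ -1 × (88)^(-1) ≡ (-1)×(-1) = 1 (mod 89)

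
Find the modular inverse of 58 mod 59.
58^(-1) ≡ 58 (mod 59). Verification: 58 × 58 = 3364 ≡ 1 (mod 59)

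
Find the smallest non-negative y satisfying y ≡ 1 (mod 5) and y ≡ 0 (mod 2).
M = 5 × 2 = 10. M₁ = 2, y₁ ≡ 3 (mod 5). M₂ = 5, y₂ ≡ 1 (mod 2). y = 1×2×3 + 0×5×1 ≡ 6 (mod 10)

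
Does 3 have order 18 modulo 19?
p - 1 = 18 has prime divisors 2, 3. Check 3^(18/q) mod 19 for each: 3^(18/2) = 3^9 ≡ 18, 3^(18/3) = 3^6 ≡ 7 (mod 19). None of these is 1, so 3 has order 18 = φ(19), so it is a primitive root mod 19.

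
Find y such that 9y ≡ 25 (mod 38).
7

Since gcd(9, 38) = 1 divides 25, a solution exists.
Multiply both sides by the inverse of 9 mod 38:
  9^(-1) mod 38 = 17
  x ≡ 17 × 25 ≡ 425 ≡ 7 (mod 38)
Verification: 9 × 7 = 63 = 1 × 38 + 25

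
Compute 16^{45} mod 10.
6

Using successive squaring:
Binary expansion of 45: 101101
Powers of 16 mod 10 (each is the square of the previous):
  16^1 ≡ 6 (mod 10)
  16^2 ≡ 6² = 36 ≡ 6 (mod 10)
  16^4 ≡ 6² = 36 ≡ 6 (mod 10)
  16^8 ≡ 6² = 36 ≡ 6 (mod 10)
  16^16 ≡ 6² = 36 ≡ 6 (mod 10)
  16^32 ≡ 6² = 36 ≡ 6 (mod 10)
45 = 32 + 8 + 4 + 1, so 16^45 = 16^32 × 16^8 × 16^4 × 16^1 ≡ 6 × 6 × 6 × 6 (mod 10)
Multiplying step by step:
  6 × 6 = 36 ≡ 6 (mod 10)
  6 × 6 = 36 ≡ 6 (mod 10)
  6 × 6 = 36 ≡ 6 (mod 10)
Result: 16^45 ≡ 6 (mod 10)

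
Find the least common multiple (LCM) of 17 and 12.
204

First find GCD(17, 12) using the Euclidean algorithm:
17 = 1 × 12 + 5
12 = 2 × 5 + 2
5 = 2 × 2 + 1
2 = 2 × 1 + 0
GCD(17, 12) = 1

LCM formula: LCM(a, b) = (a × b) / GCD(a, b)
LCM(17, 12) = (17 × 12) / 1
LCM(17, 12) = 204 / 1
LCM(17, 12) = 204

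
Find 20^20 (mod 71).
Using repeated squaring. 20 = 16 + 4 (binary 10100). Repeated squaring mod 71: 20^1 ≡ 20; 20^2 ≡ 20² = 400 ≡ 45; 20^4 ≡ 45² = 2025 ≡ 37; 20^8 ≡ 37² = 1369 ≡ 20; 20^16 ≡ 20² = 400 ≡ 45. Multiply: 20^20 = 20^16 × 20^4 ≡ 45 × 37 (mod 71): 45 × 37 = 1665 ≡ 32. So 20^20 ≡ 32 (mod 71).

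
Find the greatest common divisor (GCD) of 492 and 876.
12

Using the Euclidean algorithm:
492 = 0 × 876 + 492
876 = 1 × 492 + 384
492 = 1 × 384 + 108
384 = 3 × 108 + 60
108 = 1 × 60 + 48
60 = 1 × 48 + 12
48 = 4 × 12 + 0

GCD(492, 876) = 12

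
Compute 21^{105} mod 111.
27

Using successive squaring:
Binary expansion of 105: 1101001
Powers of 21 mod 111 (each is the square of the previous):
  21^1 ≡ 21 (mod 111)
  21^2 ≡ 21² = 441 ≡ 108 (mod 111)
  21^4 ≡ 108² = 11664 ≡ 9 (mod 111)
  21^8 ≡ 9² = 81 ≡ 81 (mod 111)
  21^16 ≡ 81² = 6561 ≡ 12 (mod 111)
  21^32 ≡ 12² = 144 ≡ 33 (mod 111)
  21^64 ≡ 33² = 1089 ≡ 90 (mod 111)
105 = 64 + 32 + 8 + 1, so 21^105 = 21^64 × 21^32 × 21^8 × 21^1 ≡ 90 × 33 × 81 × 21 (mod 111)
Multiplying step by step:
  90 × 33 = 2970 ≡ 84 (mod 111)
  84 × 81 = 6804 ≡ 33 (mod 111)
  33 × 21 = 693 ≡ 27 (mod 111)
Result: 21^105 ≡ 27 (mod 111)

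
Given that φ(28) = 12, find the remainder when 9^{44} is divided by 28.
By Euler: 9^{12} ≡ 1 (mod 28) since gcd(9, 28) = 1. 44 = 3×12 + 8. So 9^{44} ≡ 9^{8} ≡ 25 (mod 28)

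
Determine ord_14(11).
Powers of 11 mod 14: 11^1≡11, 11^2≡9, 11^3≡1. Order = 3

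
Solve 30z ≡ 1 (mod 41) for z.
30^(-1) ≡ 26 (mod 41). Verification: 30 × 26 = 780 ≡ 1 (mod 41)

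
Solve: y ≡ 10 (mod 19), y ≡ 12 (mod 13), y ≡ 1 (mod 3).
M = 19 × 13 × 3 = 741. M₁ = 39, y₁ ≡ 1 (mod 19). M₂ = 57, y₂ ≡ 8 (mod 13). M₃ = 247, y₃ ≡ 1 (mod 3). y = 10×39×1 + 12×57×8 + 1×247×1 ≡ 181 (mod 741)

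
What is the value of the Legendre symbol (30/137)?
(30/137) = 30^{68} mod 137 = 1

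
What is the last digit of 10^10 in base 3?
10 ≡ 1 (mod 3). 10 = 8 + 2 (binary 1010). Repeated squaring mod 3: 1^1 ≡ 1; 1^2 ≡ 1² = 1 ≡ 1; 1^4 ≡ 1² = 1 ≡ 1; 1^8 ≡ 1² = 1 ≡ 1. Multiply: 10^10 ≡ 1^8 × 1^2 ≡ 1 × 1 (mod 3): 1 × 1 = 1 ≡ 1. So 10^10 ≡ 1 (mod 3).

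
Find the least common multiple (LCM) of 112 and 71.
7952

First find GCD(112, 71) using the Euclidean algorithm:
112 = 1 × 71 + 41
71 = 1 × 41 + 30
41 = 1 × 30 + 11
30 = 2 × 11 + 8
11 = 1 × 8 + 3
8 = 2 × 3 + 2
3 = 1 × 2 + 1
2 = 2 × 1 + 0
GCD(112, 71) = 1

LCM formula: LCM(a, b) = (a × b) / GCD(a, b)
LCM(112, 71) = (112 × 71) / 1
LCM(112, 71) = 7952 / 1
LCM(112, 71) = 7952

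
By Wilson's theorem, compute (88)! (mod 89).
By Wilson's theorem, (88)! ≡ -1 ≡ 88 (mod 89)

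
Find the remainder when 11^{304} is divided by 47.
By Fermat: 11^{46} ≡ 1 (mod 47). 304 = 6×46 + 28. So 11^{304} ≡ 11^{28} ≡ 18 (mod 47)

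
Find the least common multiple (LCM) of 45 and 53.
2385

First find GCD(45, 53) using the Euclidean algorithm:
45 = 0 × 53 + 45
53 = 1 × 45 + 8
45 = 5 × 8 + 5
8 = 1 × 5 + 3
5 = 1 × 3 + 2
3 = 1 × 2 + 1
2 = 2 × 1 + 0
GCD(45, 53) = 1

LCM formula: LCM(a, b) = (a × b) / GCD(a, b)
LCM(45, 53) = (45 × 53) / 1
LCM(45, 53) = 2385 / 1
LCM(45, 53) = 2385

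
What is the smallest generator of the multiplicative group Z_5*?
p - 1 = 4 has prime divisors 2. h is a primitive root mod 5 iff h^(4/q) ≢ 1 (mod 5) for each such q.
h = 2: 2^2 ≡ 4 (mod 5); none is 1, so 2 has order 4 and is a primitive root.
The smallest primitive root mod 5 is g = 2.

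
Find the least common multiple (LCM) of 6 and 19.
114

First find GCD(6, 19) using the Euclidean algorithm:
6 = 0 × 19 + 6
19 = 3 × 6 + 1
6 = 6 × 1 + 0
GCD(6, 19) = 1

LCM formula: LCM(a, b) = (a × b) / GCD(a, b)
LCM(6, 19) = (6 × 19) / 1
LCM(6, 19) = 114 / 1
LCM(6, 19) = 114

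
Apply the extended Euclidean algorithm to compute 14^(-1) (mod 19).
Extended GCD: 14(-4) + 19(3) = 1. So 14^(-1) ≡ 15 ≡ 15 (mod 19). Verify: 14 × 15 = 210 ≡ 1 (mod 19)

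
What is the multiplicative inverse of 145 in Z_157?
145^(-1) ≡ 13 (mod 157). Verification: 145 × 13 = 1885 ≡ 1 (mod 157)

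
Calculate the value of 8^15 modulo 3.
Using Fermat: 8^{2} ≡ 1 (mod 3). 15 ≡ 1 (mod 2). So 8^{15} ≡ 8^{1} ≡ 2 (mod 3)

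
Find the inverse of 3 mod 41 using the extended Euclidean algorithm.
Extended GCD: 3(14) + 41(-1) = 1. So 3^(-1) ≡ 14 ≡ 14 (mod 41). Verify: 3 × 14 = 42 ≡ 1 (mod 41)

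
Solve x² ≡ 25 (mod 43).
The square roots of 25 mod 43 are 38 and 5. Verify: 38² = 1444 ≡ 25 (mod 43)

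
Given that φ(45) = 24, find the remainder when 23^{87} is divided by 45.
By Euler: 23^{24} ≡ 1 (mod 45) since gcd(23, 45) = 1. 87 = 3×24 + 15. So 23^{87} ≡ 23^{15} ≡ 17 (mod 45)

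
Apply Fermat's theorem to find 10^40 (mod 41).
By Fermat's Little Theorem, 10^{40} ≡ 1 (mod 41) since 41 is prime and gcd(10, 41) = 1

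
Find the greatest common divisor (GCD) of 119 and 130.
1

Using the Euclidean algorithm:
119 = 0 × 130 + 119
130 = 1 × 119 + 11
119 = 10 × 11 + 9
11 = 1 × 9 + 2
9 = 4 × 2 + 1
2 = 2 × 1 + 0

GCD(119, 130) = 1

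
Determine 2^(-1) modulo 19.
2^(-1) ≡ 10 (mod 19). Verification: 2 × 10 = 20 ≡ 1 (mod 19)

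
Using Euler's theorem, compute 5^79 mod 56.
By Euler: 5^{24} ≡ 1 (mod 56) since gcd(5, 56) = 1. 79 = 3×24 + 7. So 5^{79} ≡ 5^{7} ≡ 5 (mod 56)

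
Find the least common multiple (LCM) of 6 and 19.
114

First find GCD(6, 19) using the Euclidean algorithm:
6 = 0 × 19 + 6
19 = 3 × 6 + 1
6 = 6 × 1 + 0
GCD(6, 19) = 1

LCM formula: LCM(a, b) = (a × b) / GCD(a, b)
LCM(6, 19) = (6 × 19) / 1
LCM(6, 19) = 114 / 1
LCM(6, 19) = 114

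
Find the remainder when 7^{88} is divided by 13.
By Fermat: 7^{12} ≡ 1 (mod 13). 88 = 7×12 + 4. So 7^{88} ≡ 7^{4} ≡ 9 (mod 13)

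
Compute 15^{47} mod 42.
15

Using successive squaring:
Binary expansion of 47: 101111
Powers of 15 mod 42 (each is the square of the previous):
  15^1 ≡ 15 (mod 42)
  15^2 ≡ 15² = 225 ≡ 15 (mod 42)
  15^4 ≡ 15² = 225 ≡ 15 (mod 42)
  15^8 ≡ 15² = 225 ≡ 15 (mod 42)
  15^16 ≡ 15² = 225 ≡ 15 (mod 42)
  15^32 ≡ 15² = 225 ≡ 15 (mod 42)
47 = 32 + 8 + 4 + 2 + 1, so 15^47 = 15^32 × 15^8 × 15^4 × 15^2 × 15^1 ≡ 15 × 15 × 15 × 15 × 15 (mod 42)
Multiplying step by step:
  15 × 15 = 225 ≡ 15 (mod 42)
  15 × 15 = 225 ≡ 15 (mod 42)
  15 × 15 = 225 ≡ 15 (mod 42)
  15 × 15 = 225 ≡ 15 (mod 42)
Result: 15^47 ≡ 15 (mod 42)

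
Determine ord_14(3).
Powers of 3 mod 14: 3^1≡3, 3^2≡9, 3^3≡13, 3^4≡11, 3^5≡5, 3^6≡1. Order = 6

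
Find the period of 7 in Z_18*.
Powers of 7 mod 18: 7^1≡7, 7^2≡13, 7^3≡1. Order = 3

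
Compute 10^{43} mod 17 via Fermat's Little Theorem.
3

By Fermat's Little Theorem, a^(p-1) ≡ 1 (mod p) for prime p and gcd(a, p) = 1
Here p = 17, so 10^16 ≡ 1 (mod 17)
We can reduce the exponent: 43 mod 16 = 11
So 10^43 ≡ 10^11 (mod 17)
Computing: 10^11 mod 17 = 3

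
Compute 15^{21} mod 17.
2

Using successive squaring:
Binary expansion of 21: 10101
Powers of 15 mod 17 (each is the square of the previous):
  15^1 ≡ 15 (mod 17)
  15^2 ≡ 15² = 225 ≡ 4 (mod 17)
  15^4 ≡ 4² = 16 ≡ 16 (mod 17)
  15^8 ≡ 16² = 256 ≡ 1 (mod 17)
  15^16 ≡ 1² = 1 ≡ 1 (mod 17)
21 = 16 + 4 + 1, so 15^21 = 15^16 × 15^4 × 15^1 ≡ 1 × 16 × 15 (mod 17)
Multiplying step by step:
  1 × 16 = 16 ≡ 16 (mod 17)
  16 × 15 = 240 ≡ 2 (mod 17)
Result: 15^21 ≡ 2 (mod 17)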